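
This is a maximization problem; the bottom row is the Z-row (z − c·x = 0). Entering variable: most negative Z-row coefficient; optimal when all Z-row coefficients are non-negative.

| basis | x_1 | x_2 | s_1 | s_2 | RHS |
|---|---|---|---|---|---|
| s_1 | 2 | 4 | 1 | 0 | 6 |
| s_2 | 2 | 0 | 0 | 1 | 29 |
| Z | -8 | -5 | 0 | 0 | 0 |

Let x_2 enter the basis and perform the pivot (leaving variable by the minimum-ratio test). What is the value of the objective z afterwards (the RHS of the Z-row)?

Ratio test on column x_2 — row 1: 6/4 = 3/2; row 2: entry 0 ≤ 0. Minimum is 3/2 at row 1 (s_1 leaves); pivot element 4.
Pivot on row 1; the Z-row RHS becomes 0 − (-5)·(3/2) = 15/2.

15/2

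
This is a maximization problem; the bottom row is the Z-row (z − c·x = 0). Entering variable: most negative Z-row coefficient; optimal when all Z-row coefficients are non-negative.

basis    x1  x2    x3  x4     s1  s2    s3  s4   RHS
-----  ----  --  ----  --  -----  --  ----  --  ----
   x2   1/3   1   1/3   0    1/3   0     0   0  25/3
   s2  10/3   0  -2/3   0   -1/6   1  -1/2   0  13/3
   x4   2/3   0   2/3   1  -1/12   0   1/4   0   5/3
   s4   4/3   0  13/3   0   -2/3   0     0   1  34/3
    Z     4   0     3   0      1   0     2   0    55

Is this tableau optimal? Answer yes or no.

yes

Every Z-row coefficient is ≥ 0, so the tableau is optimal.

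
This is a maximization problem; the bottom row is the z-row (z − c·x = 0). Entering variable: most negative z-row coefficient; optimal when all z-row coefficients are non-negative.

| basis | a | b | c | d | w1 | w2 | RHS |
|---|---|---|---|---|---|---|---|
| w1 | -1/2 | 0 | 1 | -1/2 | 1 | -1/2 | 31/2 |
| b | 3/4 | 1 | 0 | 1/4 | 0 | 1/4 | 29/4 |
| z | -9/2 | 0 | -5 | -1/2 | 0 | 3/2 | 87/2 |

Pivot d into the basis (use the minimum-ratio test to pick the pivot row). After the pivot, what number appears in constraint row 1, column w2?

Ratio test on column d — row 1: entry -1/2 ≤ 0; row 2: (29/4)/(1/4) = 29. Minimum is 29 at row 2 (b leaves); pivot element 1/4.
Divide row 2 by 1/4; eliminate column d from the other rows.
Row 1 update in column w2: -1/2 − (-1/2)·1 = 0.

0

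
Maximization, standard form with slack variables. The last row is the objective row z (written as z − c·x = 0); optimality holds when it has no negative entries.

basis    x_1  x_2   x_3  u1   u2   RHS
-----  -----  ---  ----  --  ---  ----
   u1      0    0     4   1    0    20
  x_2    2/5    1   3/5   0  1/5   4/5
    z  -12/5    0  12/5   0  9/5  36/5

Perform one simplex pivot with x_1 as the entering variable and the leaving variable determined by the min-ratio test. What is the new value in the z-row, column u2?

Ratio test on column x_1 — row 1: entry 0 ≤ 0; row 2: (4/5)/(2/5) = 2. Minimum is 2 at row 2 (x_2 leaves); pivot element 2/5.
Divide row 2 by 2/5; eliminate column x_1 from the other rows.
z-row update in column u2: 9/5 − (-12/5)·(1/2) = 3.

3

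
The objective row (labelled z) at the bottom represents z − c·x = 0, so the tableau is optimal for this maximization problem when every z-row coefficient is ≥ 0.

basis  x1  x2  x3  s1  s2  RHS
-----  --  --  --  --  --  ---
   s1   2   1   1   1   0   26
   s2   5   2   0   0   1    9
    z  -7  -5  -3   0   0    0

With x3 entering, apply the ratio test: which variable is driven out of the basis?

s1

Column x3 entries and ratios — s1: 26/1 = 26; s2: 0 ≤ 0, skip.
Smallest ratio is 26 in the row of s1, so s1 leaves.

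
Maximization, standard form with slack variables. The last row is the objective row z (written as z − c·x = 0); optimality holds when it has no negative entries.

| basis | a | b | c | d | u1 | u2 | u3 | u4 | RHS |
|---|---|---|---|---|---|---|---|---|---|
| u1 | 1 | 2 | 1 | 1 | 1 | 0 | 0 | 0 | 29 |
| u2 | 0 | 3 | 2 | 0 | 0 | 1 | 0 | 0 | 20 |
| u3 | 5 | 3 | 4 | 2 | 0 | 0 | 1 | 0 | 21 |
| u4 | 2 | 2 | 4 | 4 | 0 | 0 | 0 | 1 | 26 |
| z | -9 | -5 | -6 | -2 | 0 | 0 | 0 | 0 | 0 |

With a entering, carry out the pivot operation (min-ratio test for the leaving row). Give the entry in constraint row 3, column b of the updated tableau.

3/5

Ratio test on column a — row 1: 29/1 = 29; row 2: entry 0 ≤ 0; row 3: 21/5 = 21/5; row 4: 26/2 = 13. Minimum is 21/5 at row 3 (u3 leaves); pivot element 5.
Divide row 3 by 5; eliminate column a from the other rows.
In the new row 3, the b entry is the old entry divided by the pivot: 3/5 = 3/5.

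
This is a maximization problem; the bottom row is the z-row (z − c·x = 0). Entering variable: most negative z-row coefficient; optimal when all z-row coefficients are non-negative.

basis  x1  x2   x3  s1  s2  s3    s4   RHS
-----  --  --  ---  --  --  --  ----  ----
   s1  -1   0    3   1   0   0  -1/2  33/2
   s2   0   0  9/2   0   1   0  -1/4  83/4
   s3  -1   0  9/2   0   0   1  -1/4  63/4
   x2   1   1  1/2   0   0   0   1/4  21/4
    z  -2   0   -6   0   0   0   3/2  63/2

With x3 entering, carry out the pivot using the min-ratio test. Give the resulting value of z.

Ratio test on column x3 — row 1: (33/2)/3 = 11/2; row 2: (83/4)/(9/2) = 83/18; row 3: (63/4)/(9/2) = 7/2; row 4: (21/4)/(1/2) = 21/2. Minimum is 7/2 at row 3 (s3 leaves); pivot element 9/2.
Pivot on row 3; the z-row RHS becomes 63/2 − (-6)·(7/2) = 105/2.

105/2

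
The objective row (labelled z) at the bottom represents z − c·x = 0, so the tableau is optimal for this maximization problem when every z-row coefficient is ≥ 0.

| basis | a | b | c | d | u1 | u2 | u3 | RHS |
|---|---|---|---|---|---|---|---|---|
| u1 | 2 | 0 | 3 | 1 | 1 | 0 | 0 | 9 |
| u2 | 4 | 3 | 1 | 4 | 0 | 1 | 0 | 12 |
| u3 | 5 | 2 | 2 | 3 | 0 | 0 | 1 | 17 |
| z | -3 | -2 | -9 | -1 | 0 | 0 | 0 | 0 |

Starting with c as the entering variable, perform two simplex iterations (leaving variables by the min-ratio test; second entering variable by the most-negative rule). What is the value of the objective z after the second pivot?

Ratio test on column c — row 1: 9/3 = 3; row 2: 12/1 = 12; row 3: 17/2 = 17/2. Minimum is 3 at row 1 (u1 leaves); pivot element 3.
Pivot on row 1; the z-row RHS becomes 0 − (-9)·3 = 27.
Next entering variable (most negative z-row entry -2): b.
Ratio test on column b — row 1: entry 0 ≤ 0; row 2: 9/3 = 3; row 3: 11/2 = 11/2. Minimum is 3 at row 2 (u2 leaves); pivot element 3.
After the second pivot the z-row RHS is 27 − (-2)·3 = 33.

33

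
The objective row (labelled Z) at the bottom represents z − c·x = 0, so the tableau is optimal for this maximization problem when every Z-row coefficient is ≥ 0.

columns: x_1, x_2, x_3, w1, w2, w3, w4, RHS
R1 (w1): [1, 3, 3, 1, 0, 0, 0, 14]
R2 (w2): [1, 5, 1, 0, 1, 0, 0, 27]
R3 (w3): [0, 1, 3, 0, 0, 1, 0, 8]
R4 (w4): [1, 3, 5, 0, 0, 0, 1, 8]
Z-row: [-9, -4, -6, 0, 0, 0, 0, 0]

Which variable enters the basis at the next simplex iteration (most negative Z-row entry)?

x_1

Negative Z-row entries: x_1: -9, x_2: -4, x_3: -6.
The most negative is -9 in column x_1, so x_1 enters.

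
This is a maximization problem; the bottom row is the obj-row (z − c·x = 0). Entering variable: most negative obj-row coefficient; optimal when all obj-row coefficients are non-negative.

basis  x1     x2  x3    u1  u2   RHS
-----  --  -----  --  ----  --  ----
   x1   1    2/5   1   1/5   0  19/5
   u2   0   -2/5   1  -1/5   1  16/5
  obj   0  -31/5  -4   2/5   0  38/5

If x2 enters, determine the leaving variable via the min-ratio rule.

x1

Column x2 entries and ratios — x1: (19/5)/(2/5) = 19/2; u2: -2/5 ≤ 0, skip.
Smallest ratio is 19/2 in the row of x1, so x1 leaves.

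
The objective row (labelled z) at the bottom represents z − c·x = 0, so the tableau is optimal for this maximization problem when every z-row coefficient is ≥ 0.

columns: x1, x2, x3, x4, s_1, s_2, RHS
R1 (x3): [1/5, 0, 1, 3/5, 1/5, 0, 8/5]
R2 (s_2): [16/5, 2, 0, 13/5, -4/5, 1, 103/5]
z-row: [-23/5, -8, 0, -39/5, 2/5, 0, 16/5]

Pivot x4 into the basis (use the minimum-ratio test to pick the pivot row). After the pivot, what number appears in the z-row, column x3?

Ratio test on column x4 — row 1: (8/5)/(3/5) = 8/3; row 2: (103/5)/(13/5) = 103/13. Minimum is 8/3 at row 1 (x3 leaves); pivot element 3/5.
Divide row 1 by 3/5; eliminate column x4 from the other rows.
z-row update in column x3: 0 − (-39/5)·(5/3) = 13.

13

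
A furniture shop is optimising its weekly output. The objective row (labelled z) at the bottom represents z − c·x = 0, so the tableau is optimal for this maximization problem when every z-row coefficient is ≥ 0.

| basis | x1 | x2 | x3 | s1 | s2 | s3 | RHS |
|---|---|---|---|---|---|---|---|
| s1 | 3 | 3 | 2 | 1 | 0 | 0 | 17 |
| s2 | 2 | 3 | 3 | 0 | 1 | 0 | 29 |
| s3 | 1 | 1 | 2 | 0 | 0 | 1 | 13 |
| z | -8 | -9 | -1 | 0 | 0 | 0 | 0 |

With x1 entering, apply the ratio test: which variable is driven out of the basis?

Column x1 entries and ratios — s1: 17/3 = 17/3; s2: 29/2 = 29/2; s3: 13/1 = 13.
Smallest ratio is 17/3 in the row of s1, so s1 leaves.

s1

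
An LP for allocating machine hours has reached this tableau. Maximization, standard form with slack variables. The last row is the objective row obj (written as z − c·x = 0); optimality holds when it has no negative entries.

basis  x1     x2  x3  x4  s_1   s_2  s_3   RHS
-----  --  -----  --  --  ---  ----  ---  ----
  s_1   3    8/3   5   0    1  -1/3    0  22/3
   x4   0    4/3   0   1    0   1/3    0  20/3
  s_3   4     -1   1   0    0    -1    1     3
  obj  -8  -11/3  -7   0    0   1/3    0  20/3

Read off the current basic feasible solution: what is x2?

x2 is not in the basis, so in the current basic feasible solution x2 = 0.

0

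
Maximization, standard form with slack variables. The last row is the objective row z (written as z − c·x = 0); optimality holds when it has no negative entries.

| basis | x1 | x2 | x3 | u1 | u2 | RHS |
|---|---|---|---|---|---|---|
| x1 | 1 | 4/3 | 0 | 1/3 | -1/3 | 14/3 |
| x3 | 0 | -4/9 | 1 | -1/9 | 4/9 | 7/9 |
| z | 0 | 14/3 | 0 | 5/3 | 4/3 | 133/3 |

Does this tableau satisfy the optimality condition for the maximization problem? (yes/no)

Every z-row coefficient is ≥ 0, so the tableau is optimal.

yes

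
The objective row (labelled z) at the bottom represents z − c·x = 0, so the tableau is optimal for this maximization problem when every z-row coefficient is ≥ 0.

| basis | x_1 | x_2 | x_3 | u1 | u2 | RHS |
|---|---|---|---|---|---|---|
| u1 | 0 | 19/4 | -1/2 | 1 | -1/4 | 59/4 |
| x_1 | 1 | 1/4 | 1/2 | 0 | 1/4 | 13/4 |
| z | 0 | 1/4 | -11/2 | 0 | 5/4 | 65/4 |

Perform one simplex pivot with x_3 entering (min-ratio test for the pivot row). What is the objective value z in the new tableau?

Ratio test on column x_3 — row 1: entry -1/2 ≤ 0; row 2: (13/4)/(1/2) = 13/2. Minimum is 13/2 at row 2 (x_1 leaves); pivot element 1/2.
Pivot on row 2; the z-row RHS becomes 65/4 − (-11/2)·(13/2) = 52.

52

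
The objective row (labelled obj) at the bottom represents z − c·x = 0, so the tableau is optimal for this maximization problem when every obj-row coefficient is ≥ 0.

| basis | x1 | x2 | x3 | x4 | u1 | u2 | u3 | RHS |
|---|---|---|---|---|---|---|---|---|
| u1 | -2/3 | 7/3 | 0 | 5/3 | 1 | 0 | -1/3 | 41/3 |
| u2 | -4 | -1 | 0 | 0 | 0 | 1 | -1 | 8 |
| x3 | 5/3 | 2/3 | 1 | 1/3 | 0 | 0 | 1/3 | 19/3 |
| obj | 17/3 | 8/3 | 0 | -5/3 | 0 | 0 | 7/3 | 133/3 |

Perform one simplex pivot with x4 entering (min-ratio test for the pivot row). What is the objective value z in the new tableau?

Ratio test on column x4 — row 1: (41/3)/(5/3) = 41/5; row 2: entry 0 ≤ 0; row 3: (19/3)/(1/3) = 19. Minimum is 41/5 at row 1 (u1 leaves); pivot element 5/3.
Pivot on row 1; the obj-row RHS becomes 133/3 − (-5/3)·(41/5) = 58.

58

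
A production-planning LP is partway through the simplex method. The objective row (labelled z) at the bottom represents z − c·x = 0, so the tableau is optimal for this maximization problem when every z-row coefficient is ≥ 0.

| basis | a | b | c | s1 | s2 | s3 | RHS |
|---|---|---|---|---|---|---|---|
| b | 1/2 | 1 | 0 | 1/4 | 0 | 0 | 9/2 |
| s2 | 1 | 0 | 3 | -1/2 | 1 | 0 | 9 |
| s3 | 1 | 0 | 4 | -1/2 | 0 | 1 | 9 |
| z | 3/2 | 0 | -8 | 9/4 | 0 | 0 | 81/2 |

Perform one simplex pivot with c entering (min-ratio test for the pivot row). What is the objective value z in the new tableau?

Ratio test on column c — row 1: entry 0 ≤ 0; row 2: 9/3 = 3; row 3: 9/4 = 9/4. Minimum is 9/4 at row 3 (s3 leaves); pivot element 4.
Pivot on row 3; the z-row RHS becomes 81/2 − (-8)·(9/4) = 117/2.

117/2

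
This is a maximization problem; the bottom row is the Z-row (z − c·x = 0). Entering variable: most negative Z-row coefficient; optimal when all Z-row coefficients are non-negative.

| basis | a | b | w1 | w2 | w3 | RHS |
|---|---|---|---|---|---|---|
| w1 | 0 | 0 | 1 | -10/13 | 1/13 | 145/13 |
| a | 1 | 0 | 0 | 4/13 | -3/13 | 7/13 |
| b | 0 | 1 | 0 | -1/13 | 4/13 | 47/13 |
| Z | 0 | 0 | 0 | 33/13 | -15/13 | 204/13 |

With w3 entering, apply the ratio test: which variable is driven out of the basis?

b

Column w3 entries and ratios — w1: (145/13)/(1/13) = 145; a: -3/13 ≤ 0, skip; b: (47/13)/(4/13) = 47/4.
Smallest ratio is 47/4 in the row of b, so b leaves.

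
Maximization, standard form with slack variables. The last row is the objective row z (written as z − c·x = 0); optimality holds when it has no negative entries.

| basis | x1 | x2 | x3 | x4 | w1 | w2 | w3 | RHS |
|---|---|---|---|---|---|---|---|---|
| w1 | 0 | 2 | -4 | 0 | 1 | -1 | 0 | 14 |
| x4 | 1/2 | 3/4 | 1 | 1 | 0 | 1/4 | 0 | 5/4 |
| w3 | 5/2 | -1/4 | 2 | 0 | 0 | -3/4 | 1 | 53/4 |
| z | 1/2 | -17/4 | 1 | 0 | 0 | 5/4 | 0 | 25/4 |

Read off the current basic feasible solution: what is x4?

5/4

x4 is basic (row 2); its value is the RHS of that row, 5/4.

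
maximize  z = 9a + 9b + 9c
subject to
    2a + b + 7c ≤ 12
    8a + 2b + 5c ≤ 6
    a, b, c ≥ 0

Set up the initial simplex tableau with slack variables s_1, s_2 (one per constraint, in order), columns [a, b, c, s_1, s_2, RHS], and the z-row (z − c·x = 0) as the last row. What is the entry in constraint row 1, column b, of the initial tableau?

Constraint 1 has coefficient 1 on b.

1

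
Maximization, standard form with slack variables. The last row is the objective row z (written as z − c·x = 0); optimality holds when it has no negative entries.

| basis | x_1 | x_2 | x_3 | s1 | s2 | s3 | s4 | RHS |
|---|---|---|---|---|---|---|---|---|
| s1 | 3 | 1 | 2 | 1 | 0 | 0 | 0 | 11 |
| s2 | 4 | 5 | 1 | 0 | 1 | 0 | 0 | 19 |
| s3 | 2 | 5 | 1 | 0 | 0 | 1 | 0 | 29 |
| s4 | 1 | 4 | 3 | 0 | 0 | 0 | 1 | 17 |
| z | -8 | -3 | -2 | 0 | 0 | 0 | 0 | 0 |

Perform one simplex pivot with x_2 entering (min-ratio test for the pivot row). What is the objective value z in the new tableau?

Ratio test on column x_2 — row 1: 11/1 = 11; row 2: 19/5 = 19/5; row 3: 29/5 = 29/5; row 4: 17/4 = 17/4. Minimum is 19/5 at row 2 (s2 leaves); pivot element 5.
Pivot on row 2; the z-row RHS becomes 0 − (-3)·(19/5) = 57/5.

57/5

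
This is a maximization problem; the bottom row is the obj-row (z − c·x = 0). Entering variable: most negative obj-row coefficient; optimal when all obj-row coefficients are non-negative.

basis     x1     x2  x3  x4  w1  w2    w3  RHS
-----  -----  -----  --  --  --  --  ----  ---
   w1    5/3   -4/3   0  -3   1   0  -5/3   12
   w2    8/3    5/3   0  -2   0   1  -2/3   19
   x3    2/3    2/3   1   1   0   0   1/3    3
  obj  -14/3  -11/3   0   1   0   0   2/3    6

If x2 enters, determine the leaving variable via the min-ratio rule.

Column x2 entries and ratios — w1: -4/3 ≤ 0, skip; w2: 19/(5/3) = 57/5; x3: 3/(2/3) = 9/2.
Smallest ratio is 9/2 in the row of x3, so x3 leaves.

x3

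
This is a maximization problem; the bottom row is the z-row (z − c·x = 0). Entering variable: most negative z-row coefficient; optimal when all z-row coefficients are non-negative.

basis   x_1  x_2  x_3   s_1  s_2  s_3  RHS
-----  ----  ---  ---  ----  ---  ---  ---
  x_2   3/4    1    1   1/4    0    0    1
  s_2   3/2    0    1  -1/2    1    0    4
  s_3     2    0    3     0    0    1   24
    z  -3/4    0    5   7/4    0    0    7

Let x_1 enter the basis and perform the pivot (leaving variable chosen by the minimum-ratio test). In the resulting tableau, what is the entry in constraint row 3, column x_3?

Ratio test on column x_1 — row 1: 1/(3/4) = 4/3; row 2: 4/(3/2) = 8/3; row 3: 24/2 = 12. Minimum is 4/3 at row 1 (x_2 leaves); pivot element 3/4.
Divide row 1 by 3/4; eliminate column x_1 from the other rows.
Row 3 update in column x_3: 3 − 2·(4/3) = 1/3.

1/3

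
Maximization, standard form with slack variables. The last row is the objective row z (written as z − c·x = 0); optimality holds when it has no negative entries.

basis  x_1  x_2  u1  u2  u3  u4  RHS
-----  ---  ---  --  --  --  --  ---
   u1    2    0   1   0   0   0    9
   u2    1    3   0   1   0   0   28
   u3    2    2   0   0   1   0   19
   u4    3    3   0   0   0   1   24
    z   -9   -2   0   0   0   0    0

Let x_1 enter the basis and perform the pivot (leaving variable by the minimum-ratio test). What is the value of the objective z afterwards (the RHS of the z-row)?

81/2

Ratio test on column x_1 — row 1: 9/2 = 9/2; row 2: 28/1 = 28; row 3: 19/2 = 19/2; row 4: 24/3 = 8. Minimum is 9/2 at row 1 (u1 leaves); pivot element 2.
Pivot on row 1; the z-row RHS becomes 0 − (-9)·(9/2) = 81/2.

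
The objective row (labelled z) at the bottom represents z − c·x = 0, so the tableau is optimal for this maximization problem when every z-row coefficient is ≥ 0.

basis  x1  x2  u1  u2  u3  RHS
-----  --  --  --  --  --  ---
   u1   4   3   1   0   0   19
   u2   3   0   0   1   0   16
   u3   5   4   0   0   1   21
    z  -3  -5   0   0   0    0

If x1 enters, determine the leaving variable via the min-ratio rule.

Column x1 entries and ratios — u1: 19/4 = 19/4; u2: 16/3 = 16/3; u3: 21/5 = 21/5.
Smallest ratio is 21/5 in the row of u3, so u3 leaves.

u3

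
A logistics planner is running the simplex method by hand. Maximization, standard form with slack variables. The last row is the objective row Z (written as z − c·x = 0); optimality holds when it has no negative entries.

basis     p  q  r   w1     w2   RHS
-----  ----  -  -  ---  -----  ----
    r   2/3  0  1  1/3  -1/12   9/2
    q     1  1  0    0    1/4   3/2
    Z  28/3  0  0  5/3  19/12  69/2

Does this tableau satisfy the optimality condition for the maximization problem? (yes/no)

yes

Every Z-row coefficient is ≥ 0, so the tableau is optimal.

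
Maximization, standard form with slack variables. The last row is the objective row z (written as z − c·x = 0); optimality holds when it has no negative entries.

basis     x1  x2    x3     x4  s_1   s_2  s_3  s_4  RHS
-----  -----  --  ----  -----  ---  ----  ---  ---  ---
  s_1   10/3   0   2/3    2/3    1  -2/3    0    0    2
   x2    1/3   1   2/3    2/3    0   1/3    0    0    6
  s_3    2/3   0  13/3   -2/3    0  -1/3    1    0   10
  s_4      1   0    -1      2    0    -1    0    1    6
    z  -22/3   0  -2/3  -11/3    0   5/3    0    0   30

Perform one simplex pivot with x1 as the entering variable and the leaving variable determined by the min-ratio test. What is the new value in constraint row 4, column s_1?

-3/10

Ratio test on column x1 — row 1: 2/(10/3) = 3/5; row 2: 6/(1/3) = 18; row 3: 10/(2/3) = 15; row 4: 6/1 = 6. Minimum is 3/5 at row 1 (s_1 leaves); pivot element 10/3.
Divide row 1 by 10/3; eliminate column x1 from the other rows.
Row 4 update in column s_1: 0 − 1·(3/10) = -3/10.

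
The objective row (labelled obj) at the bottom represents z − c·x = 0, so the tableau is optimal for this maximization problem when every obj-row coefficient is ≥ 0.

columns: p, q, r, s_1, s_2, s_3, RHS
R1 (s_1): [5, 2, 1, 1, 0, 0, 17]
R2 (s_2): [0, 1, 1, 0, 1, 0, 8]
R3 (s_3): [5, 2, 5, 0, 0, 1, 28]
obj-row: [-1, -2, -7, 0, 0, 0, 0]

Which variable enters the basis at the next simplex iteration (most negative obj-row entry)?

Negative obj-row entries: p: -1, q: -2, r: -7.
The most negative is -7 in column r, so r enters.

r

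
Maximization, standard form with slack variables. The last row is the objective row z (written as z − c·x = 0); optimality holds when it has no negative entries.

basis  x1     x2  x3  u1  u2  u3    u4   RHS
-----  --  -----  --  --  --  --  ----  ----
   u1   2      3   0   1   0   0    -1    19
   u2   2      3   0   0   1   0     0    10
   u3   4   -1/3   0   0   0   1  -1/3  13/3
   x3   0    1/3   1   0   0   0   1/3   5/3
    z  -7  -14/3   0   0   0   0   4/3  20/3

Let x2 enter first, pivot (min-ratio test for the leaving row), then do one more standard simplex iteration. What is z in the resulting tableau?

Ratio test on column x2 — row 1: 19/3 = 19/3; row 2: 10/3 = 10/3; row 3: entry -1/3 ≤ 0; row 4: (5/3)/(1/3) = 5. Minimum is 10/3 at row 2 (u2 leaves); pivot element 3.
Pivot on row 2; the z-row RHS becomes 20/3 − (-14/3)·(10/3) = 200/9.
Next entering variable (most negative z-row entry -35/9): x1.
Ratio test on column x1 — row 1: entry 0 ≤ 0; row 2: (10/3)/(2/3) = 5; row 3: (49/9)/(38/9) = 49/38; row 4: entry -2/9 ≤ 0. Minimum is 49/38 at row 3 (u3 leaves); pivot element 38/9.
After the second pivot the z-row RHS is 200/9 − (-35/9)·(49/38) = 1035/38.

1035/38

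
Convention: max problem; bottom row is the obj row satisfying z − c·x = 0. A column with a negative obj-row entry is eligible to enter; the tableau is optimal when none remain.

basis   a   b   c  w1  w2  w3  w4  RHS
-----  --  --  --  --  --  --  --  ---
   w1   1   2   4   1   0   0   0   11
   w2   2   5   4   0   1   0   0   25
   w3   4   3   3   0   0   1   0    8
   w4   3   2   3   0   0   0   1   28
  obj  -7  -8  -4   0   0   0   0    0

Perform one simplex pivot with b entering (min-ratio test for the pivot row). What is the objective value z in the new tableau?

Ratio test on column b — row 1: 11/2 = 11/2; row 2: 25/5 = 5; row 3: 8/3 = 8/3; row 4: 28/2 = 14. Minimum is 8/3 at row 3 (w3 leaves); pivot element 3.
Pivot on row 3; the obj-row RHS becomes 0 − (-8)·(8/3) = 64/3.

64/3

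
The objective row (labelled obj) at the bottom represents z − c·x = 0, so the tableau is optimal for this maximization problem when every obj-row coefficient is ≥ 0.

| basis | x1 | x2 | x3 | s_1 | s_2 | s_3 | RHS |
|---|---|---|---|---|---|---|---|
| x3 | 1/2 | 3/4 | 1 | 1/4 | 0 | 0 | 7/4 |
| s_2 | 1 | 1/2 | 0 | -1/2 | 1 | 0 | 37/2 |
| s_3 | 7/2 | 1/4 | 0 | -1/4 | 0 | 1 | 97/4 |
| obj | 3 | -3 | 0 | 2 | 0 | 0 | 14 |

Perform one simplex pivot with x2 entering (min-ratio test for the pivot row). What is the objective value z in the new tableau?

Ratio test on column x2 — row 1: (7/4)/(3/4) = 7/3; row 2: (37/2)/(1/2) = 37; row 3: (97/4)/(1/4) = 97. Minimum is 7/3 at row 1 (x3 leaves); pivot element 3/4.
Pivot on row 1; the obj-row RHS becomes 14 − (-3)·(7/3) = 21.

21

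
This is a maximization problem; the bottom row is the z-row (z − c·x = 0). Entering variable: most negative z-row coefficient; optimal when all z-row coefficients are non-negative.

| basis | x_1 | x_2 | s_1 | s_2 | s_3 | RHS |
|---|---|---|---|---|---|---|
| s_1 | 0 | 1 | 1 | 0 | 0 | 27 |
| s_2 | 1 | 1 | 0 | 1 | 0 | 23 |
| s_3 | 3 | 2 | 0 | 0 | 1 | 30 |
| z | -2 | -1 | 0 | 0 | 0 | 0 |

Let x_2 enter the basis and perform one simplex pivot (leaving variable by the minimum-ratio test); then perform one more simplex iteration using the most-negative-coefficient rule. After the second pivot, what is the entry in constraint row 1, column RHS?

Ratio test on column x_2 — row 1: 27/1 = 27; row 2: 23/1 = 23; row 3: 30/2 = 15. Minimum is 15 at row 3 (s_3 leaves); pivot element 2.
Divide row 3 by 2; eliminate column x_2 from the other rows.
Second iteration: most negative z-row entry is -1/2 in column x_1, so x_1 enters.
Ratio test on column x_1 — row 1: entry -3/2 ≤ 0; row 2: entry -1/2 ≤ 0; row 3: 15/(3/2) = 10. Minimum is 10 at row 3 (x_2 leaves); pivot element 3/2.
Divide row 3 by 3/2; eliminate column x_1 from the other rows.
After both pivots, the entry at constraint row 1, column RHS is 27.

27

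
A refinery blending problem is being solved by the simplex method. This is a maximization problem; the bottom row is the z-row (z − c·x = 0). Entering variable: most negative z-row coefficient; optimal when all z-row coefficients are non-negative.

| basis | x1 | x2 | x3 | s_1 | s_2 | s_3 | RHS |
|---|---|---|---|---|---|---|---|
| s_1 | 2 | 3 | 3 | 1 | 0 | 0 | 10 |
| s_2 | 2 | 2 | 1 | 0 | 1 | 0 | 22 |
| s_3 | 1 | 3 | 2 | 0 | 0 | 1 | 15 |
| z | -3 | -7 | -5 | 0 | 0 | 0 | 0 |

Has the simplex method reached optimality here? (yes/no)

no

The z-row has a negative entry -7 in column x2, so it is not optimal.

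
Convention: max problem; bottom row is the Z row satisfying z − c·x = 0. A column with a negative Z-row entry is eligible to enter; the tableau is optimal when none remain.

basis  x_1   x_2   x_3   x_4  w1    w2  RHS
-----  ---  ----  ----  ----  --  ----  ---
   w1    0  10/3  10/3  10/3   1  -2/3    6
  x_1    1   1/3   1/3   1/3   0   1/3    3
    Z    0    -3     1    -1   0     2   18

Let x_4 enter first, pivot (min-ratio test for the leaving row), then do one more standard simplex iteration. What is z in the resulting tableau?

117/5

Ratio test on column x_4 — row 1: 6/(10/3) = 9/5; row 2: 3/(1/3) = 9. Minimum is 9/5 at row 1 (w1 leaves); pivot element 10/3.
Pivot on row 1; the Z-row RHS becomes 18 − (-1)·(9/5) = 99/5.
Next entering variable (most negative Z-row entry -2): x_2.
Ratio test on column x_2 — row 1: (9/5)/1 = 9/5; row 2: entry 0 ≤ 0. Minimum is 9/5 at row 1 (x_4 leaves); pivot element 1.
After the second pivot the Z-row RHS is 99/5 − (-2)·(9/5) = 117/5.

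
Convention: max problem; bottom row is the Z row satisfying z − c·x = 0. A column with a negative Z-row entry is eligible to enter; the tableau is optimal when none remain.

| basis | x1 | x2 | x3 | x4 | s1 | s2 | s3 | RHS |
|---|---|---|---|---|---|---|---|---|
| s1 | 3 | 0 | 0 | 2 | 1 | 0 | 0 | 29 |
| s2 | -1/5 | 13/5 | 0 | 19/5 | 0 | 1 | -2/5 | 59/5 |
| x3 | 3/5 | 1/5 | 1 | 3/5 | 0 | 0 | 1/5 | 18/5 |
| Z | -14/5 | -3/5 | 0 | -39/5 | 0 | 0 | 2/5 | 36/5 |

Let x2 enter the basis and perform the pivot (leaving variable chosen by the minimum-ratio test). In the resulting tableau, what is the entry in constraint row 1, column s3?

0

Ratio test on column x2 — row 1: entry 0 ≤ 0; row 2: (59/5)/(13/5) = 59/13; row 3: (18/5)/(1/5) = 18. Minimum is 59/13 at row 2 (s2 leaves); pivot element 13/5.
Divide row 2 by 13/5; eliminate column x2 from the other rows.
Row 1 update in column s3: 0 − 0·(-2/13) = 0.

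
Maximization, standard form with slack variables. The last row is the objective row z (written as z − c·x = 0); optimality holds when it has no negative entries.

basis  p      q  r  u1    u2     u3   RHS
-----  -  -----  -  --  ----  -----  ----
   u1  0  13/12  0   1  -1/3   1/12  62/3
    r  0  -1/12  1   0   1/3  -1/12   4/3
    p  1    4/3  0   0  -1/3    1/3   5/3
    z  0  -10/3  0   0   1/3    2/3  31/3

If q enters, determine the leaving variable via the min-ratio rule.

Column q entries and ratios — u1: (62/3)/(13/12) = 248/13; r: -1/12 ≤ 0, skip; p: (5/3)/(4/3) = 5/4.
Smallest ratio is 5/4 in the row of p, so p leaves.

p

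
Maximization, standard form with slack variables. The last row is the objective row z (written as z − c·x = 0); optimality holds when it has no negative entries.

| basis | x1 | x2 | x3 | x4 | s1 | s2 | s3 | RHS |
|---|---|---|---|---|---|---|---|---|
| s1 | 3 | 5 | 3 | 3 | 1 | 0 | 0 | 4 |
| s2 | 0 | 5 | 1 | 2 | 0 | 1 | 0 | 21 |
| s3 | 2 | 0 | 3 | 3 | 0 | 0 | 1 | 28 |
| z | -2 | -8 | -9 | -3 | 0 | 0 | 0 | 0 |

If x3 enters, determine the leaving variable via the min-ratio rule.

s1

Column x3 entries and ratios — s1: 4/3 = 4/3; s2: 21/1 = 21; s3: 28/3 = 28/3.
Smallest ratio is 4/3 in the row of s1, so s1 leaves.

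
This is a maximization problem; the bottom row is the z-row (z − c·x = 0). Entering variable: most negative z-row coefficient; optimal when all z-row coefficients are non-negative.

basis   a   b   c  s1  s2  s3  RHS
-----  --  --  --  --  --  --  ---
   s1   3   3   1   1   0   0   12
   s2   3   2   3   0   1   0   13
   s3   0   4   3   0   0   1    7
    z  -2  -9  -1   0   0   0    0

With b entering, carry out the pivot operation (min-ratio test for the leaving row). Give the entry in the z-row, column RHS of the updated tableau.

63/4

Ratio test on column b — row 1: 12/3 = 4; row 2: 13/2 = 13/2; row 3: 7/4 = 7/4. Minimum is 7/4 at row 3 (s3 leaves); pivot element 4.
Divide row 3 by 4; eliminate column b from the other rows.
z-row update in column RHS: 0 − (-9)·(7/4) = 63/4.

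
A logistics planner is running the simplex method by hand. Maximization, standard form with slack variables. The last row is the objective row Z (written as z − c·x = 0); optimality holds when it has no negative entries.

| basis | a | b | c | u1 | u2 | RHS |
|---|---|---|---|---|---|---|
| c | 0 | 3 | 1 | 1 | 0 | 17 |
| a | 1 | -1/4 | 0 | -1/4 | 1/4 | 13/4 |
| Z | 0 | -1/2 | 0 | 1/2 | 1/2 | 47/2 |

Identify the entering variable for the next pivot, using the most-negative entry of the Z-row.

Negative Z-row entries: b: -1/2.
The most negative is -1/2 in column b, so b enters.

b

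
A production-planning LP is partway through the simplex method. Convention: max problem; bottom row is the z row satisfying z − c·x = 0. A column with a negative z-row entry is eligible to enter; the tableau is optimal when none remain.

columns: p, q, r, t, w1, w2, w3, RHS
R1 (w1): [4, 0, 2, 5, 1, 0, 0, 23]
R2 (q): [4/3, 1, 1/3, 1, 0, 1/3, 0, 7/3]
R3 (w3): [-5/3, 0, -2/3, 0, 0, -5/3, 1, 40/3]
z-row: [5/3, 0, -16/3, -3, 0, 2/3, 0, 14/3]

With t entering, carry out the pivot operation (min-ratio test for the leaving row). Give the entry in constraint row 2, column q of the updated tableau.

1

Ratio test on column t — row 1: 23/5 = 23/5; row 2: (7/3)/1 = 7/3; row 3: entry 0 ≤ 0. Minimum is 7/3 at row 2 (q leaves); pivot element 1.
Divide row 2 by 1; eliminate column t from the other rows.
In the new row 2, the q entry is the old entry divided by the pivot: 1/1 = 1.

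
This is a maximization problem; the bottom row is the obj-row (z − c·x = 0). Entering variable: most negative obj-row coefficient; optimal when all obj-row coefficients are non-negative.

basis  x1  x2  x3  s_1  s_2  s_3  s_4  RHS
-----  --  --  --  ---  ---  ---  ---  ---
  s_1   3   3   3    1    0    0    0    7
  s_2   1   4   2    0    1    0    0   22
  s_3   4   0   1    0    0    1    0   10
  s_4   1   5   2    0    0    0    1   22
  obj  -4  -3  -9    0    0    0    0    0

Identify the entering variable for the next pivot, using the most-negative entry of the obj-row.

Negative obj-row entries: x1: -4, x2: -3, x3: -9.
The most negative is -9 in column x3, so x3 enters.

x3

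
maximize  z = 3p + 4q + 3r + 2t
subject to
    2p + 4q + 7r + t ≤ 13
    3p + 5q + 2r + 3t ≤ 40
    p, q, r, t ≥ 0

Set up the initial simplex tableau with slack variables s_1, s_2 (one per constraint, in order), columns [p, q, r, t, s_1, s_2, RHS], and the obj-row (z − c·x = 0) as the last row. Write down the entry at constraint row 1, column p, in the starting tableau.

Constraint 1 has coefficient 2 on p.

2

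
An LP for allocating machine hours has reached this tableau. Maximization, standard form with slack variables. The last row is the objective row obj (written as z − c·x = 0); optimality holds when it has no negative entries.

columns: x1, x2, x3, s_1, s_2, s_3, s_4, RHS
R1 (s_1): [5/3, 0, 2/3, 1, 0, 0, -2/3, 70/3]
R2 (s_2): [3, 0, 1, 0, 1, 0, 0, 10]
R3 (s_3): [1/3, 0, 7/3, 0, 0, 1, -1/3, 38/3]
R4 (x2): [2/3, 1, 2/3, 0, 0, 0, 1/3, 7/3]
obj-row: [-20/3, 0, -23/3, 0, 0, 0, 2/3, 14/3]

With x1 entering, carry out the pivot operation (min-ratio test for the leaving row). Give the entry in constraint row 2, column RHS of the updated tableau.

10/3

Ratio test on column x1 — row 1: (70/3)/(5/3) = 14; row 2: 10/3 = 10/3; row 3: (38/3)/(1/3) = 38; row 4: (7/3)/(2/3) = 7/2. Minimum is 10/3 at row 2 (s_2 leaves); pivot element 3.
Divide row 2 by 3; eliminate column x1 from the other rows.
In the new row 2, the RHS entry is the old entry divided by the pivot: 10/3 = 10/3.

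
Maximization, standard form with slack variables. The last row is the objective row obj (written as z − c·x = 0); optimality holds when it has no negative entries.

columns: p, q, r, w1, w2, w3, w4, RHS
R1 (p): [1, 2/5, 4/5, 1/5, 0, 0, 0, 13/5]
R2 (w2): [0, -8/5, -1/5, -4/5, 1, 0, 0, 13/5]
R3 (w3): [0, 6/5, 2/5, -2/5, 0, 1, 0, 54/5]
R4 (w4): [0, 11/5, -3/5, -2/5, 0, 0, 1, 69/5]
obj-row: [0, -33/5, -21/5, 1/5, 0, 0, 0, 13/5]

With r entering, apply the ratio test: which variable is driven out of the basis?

Column r entries and ratios — p: (13/5)/(4/5) = 13/4; w2: -1/5 ≤ 0, skip; w3: (54/5)/(2/5) = 27; w4: -3/5 ≤ 0, skip.
Smallest ratio is 13/4 in the row of p, so p leaves.

p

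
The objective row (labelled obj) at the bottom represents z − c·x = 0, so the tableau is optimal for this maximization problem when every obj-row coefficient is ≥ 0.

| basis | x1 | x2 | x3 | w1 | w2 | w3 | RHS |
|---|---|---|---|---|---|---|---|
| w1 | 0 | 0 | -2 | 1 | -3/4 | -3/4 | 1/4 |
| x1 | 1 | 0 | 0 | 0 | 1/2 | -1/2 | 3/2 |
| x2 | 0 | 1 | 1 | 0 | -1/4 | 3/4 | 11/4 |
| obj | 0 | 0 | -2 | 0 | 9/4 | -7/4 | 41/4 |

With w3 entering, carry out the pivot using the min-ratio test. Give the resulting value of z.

50/3

Ratio test on column w3 — row 1: entry -3/4 ≤ 0; row 2: entry -1/2 ≤ 0; row 3: (11/4)/(3/4) = 11/3. Minimum is 11/3 at row 3 (x2 leaves); pivot element 3/4.
Pivot on row 3; the obj-row RHS becomes 41/4 − (-7/4)·(11/3) = 50/3.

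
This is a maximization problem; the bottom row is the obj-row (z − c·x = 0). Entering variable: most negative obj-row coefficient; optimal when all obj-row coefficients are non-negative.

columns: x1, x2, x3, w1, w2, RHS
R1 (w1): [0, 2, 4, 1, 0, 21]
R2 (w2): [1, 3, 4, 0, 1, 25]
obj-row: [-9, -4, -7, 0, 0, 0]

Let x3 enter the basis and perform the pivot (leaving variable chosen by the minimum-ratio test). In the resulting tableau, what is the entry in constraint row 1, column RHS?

Ratio test on column x3 — row 1: 21/4 = 21/4; row 2: 25/4 = 25/4. Minimum is 21/4 at row 1 (w1 leaves); pivot element 4.
Divide row 1 by 4; eliminate column x3 from the other rows.
In the new row 1, the RHS entry is the old entry divided by the pivot: 21/4 = 21/4.

21/4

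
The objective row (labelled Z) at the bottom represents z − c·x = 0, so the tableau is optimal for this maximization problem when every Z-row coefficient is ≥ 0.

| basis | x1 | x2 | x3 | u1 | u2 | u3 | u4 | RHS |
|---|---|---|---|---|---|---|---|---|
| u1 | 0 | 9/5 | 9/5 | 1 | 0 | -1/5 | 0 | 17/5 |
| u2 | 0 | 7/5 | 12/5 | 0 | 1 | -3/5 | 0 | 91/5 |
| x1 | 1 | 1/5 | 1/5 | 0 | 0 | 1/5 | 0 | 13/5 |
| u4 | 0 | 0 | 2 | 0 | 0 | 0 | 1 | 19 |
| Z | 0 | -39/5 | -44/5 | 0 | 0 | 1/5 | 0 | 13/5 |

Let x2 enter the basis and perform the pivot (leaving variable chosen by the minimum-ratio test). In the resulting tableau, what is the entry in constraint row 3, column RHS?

20/9

Ratio test on column x2 — row 1: (17/5)/(9/5) = 17/9; row 2: (91/5)/(7/5) = 13; row 3: (13/5)/(1/5) = 13; row 4: entry 0 ≤ 0. Minimum is 17/9 at row 1 (u1 leaves); pivot element 9/5.
Divide row 1 by 9/5; eliminate column x2 from the other rows.
Row 3 update in column RHS: 13/5 − (1/5)·(17/9) = 20/9.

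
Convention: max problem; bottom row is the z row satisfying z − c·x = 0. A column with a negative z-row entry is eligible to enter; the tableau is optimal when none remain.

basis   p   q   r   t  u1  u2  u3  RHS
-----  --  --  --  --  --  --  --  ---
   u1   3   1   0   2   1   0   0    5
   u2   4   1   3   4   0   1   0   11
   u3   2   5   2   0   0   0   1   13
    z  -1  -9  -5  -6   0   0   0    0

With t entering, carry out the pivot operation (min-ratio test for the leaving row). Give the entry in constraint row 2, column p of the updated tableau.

-2

Ratio test on column t — row 1: 5/2 = 5/2; row 2: 11/4 = 11/4; row 3: entry 0 ≤ 0. Minimum is 5/2 at row 1 (u1 leaves); pivot element 2.
Divide row 1 by 2; eliminate column t from the other rows.
Row 2 update in column p: 4 − 4·(3/2) = -2.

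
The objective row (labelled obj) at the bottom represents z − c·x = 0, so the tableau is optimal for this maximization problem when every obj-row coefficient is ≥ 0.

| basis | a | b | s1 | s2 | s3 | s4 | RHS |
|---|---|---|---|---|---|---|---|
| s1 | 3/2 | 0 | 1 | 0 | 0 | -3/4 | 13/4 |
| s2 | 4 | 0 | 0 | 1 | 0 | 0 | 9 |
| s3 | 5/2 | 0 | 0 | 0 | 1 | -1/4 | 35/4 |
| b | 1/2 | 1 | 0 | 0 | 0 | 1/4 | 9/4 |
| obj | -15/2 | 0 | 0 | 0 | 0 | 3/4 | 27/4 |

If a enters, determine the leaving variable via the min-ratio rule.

Column a entries and ratios — s1: (13/4)/(3/2) = 13/6; s2: 9/4 = 9/4; s3: (35/4)/(5/2) = 7/2; b: (9/4)/(1/2) = 9/2.
Smallest ratio is 13/6 in the row of s1, so s1 leaves.

s1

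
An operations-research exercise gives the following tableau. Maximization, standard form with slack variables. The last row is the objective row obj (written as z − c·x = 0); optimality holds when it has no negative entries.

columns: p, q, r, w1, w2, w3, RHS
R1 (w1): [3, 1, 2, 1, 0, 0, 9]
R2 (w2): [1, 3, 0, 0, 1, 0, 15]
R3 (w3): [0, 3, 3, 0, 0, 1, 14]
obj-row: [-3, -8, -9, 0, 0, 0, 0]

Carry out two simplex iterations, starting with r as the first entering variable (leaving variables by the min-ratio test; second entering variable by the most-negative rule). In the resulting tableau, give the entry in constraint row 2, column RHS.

14

Ratio test on column r — row 1: 9/2 = 9/2; row 2: entry 0 ≤ 0; row 3: 14/3 = 14/3. Minimum is 9/2 at row 1 (w1 leaves); pivot element 2.
Divide row 1 by 2; eliminate column r from the other rows.
Second iteration: most negative obj-row entry is -7/2 in column q, so q enters.
Ratio test on column q — row 1: (9/2)/(1/2) = 9; row 2: 15/3 = 5; row 3: (1/2)/(3/2) = 1/3. Minimum is 1/3 at row 3 (w3 leaves); pivot element 3/2.
Divide row 3 by 3/2; eliminate column q from the other rows.
After both pivots, the entry at constraint row 2, column RHS is 14.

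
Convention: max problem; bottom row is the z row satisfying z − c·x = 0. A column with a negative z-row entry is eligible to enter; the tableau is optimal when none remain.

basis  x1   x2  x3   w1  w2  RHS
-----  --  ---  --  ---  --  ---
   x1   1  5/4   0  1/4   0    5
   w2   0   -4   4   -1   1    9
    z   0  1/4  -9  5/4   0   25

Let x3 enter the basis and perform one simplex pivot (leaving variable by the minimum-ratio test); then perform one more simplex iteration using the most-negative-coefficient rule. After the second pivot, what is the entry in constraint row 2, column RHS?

Ratio test on column x3 — row 1: entry 0 ≤ 0; row 2: 9/4 = 9/4. Minimum is 9/4 at row 2 (w2 leaves); pivot element 4.
Divide row 2 by 4; eliminate column x3 from the other rows.
Second iteration: most negative z-row entry is -35/4 in column x2, so x2 enters.
Ratio test on column x2 — row 1: 5/(5/4) = 4; row 2: entry -1 ≤ 0. Minimum is 4 at row 1 (x1 leaves); pivot element 5/4.
Divide row 1 by 5/4; eliminate column x2 from the other rows.
After both pivots, the entry at constraint row 2, column RHS is 25/4.

25/4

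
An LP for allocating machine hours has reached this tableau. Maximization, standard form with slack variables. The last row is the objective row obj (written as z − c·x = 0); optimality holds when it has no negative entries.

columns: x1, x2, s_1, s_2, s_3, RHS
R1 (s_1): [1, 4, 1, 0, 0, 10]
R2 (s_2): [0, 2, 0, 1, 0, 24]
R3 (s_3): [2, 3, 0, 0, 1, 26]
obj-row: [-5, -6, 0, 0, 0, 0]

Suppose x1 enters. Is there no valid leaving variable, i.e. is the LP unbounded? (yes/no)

no

Column x1 has positive entries in row(s) 1, 3, so the ratio test bounds it — not unbounded.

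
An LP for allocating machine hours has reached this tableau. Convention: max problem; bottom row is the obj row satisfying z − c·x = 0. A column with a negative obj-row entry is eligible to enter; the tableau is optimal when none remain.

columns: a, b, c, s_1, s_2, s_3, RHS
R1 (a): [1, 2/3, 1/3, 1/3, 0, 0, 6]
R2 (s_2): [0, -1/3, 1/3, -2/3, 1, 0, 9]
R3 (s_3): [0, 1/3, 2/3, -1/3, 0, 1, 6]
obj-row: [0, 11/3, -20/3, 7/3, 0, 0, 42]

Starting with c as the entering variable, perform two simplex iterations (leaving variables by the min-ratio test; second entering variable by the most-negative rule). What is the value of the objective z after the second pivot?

Ratio test on column c — row 1: 6/(1/3) = 18; row 2: 9/(1/3) = 27; row 3: 6/(2/3) = 9. Minimum is 9 at row 3 (s_3 leaves); pivot element 2/3.
Pivot on row 3; the obj-row RHS becomes 42 − (-20/3)·9 = 102.
Next entering variable (most negative obj-row entry -1): s_1.
Ratio test on column s_1 — row 1: 3/(1/2) = 6; row 2: entry -1/2 ≤ 0; row 3: entry -1/2 ≤ 0. Minimum is 6 at row 1 (a leaves); pivot element 1/2.
After the second pivot the obj-row RHS is 102 − (-1)·6 = 108.

108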